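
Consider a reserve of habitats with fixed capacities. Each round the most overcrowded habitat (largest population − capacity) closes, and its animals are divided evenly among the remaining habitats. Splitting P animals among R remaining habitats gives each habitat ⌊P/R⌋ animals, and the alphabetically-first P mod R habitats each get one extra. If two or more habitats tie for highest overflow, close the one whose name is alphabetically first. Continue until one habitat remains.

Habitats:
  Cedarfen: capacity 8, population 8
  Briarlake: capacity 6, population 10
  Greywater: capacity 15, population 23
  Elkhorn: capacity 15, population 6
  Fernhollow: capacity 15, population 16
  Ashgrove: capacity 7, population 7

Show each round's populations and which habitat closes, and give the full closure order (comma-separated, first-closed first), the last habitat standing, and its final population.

Closure order: Greywater, Briarlake, Ashgrove, Cedarfen, Fernhollow
Last habitat: Elkhorn with 70 animals

Round 1: Ashgrove=7 Briarlake=10 Cedarfen=8 Elkhorn=6 Fernhollow=16 Greywater=23 → close Greywater (overflow 8)
  23÷5 = 4 each, +1 to first 3
Round 2: Ashgrove=12 Briarlake=15 Cedarfen=13 Elkhorn=10 Fernhollow=20 → close Briarlake (overflow 9)
  15÷4 = 3 each, +1 to first 3
Round 3: Ashgrove=16 Cedarfen=17 Elkhorn=14 Fernhollow=23 → close Ashgrove (overflow 9)
  16÷3 = 5 each, +1 to first 1
Round 4: Cedarfen=23 Elkhorn=19 Fernhollow=28 → close Cedarfen (overflow 15)
  23÷2 = 11 each, +1 to first 1
Round 5: Elkhorn=31 Fernhollow=39 → close Fernhollow (overflow 24)
  39÷1 = 39 each, +1 to first 0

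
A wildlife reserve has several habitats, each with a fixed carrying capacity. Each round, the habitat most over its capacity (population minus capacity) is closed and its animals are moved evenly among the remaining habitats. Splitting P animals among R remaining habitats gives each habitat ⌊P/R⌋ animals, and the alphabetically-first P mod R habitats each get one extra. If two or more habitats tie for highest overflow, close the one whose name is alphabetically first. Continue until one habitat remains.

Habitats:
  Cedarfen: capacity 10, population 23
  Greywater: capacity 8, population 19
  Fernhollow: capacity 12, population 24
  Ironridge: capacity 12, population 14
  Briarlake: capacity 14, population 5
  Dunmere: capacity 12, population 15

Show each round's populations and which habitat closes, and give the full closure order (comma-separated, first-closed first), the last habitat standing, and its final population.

Round 1: Briarlake=5 Cedarfen=23 Dunmere=15 Fernhollow=24 Greywater=19 Ironridge=14 → close Cedarfen (overflow 13)
  23÷5 = 4 each, +1 to first 3
Round 2: Briarlake=10 Dunmere=20 Fernhollow=29 Greywater=23 Ironridge=18 → close Fernhollow (overflow 17)
  29÷4 = 7 each, +1 to first 1
Round 3: Briarlake=18 Dunmere=27 Greywater=30 Ironridge=25 → close Greywater (overflow 22)
  30÷3 = 10 each, +1 to first 0
Round 4: Briarlake=28 Dunmere=37 Ironridge=35 → close Dunmere (overflow 25)
  37÷2 = 18 each, +1 to first 1
Round 5: Briarlake=47 Ironridge=53 → close Ironridge (overflow 41)
  53÷1 = 53 each, +1 to first 0

Closure order: Cedarfen, Fernhollow, Greywater, Dunmere, Ironridge
Last habitat: Briarlake with 100 animals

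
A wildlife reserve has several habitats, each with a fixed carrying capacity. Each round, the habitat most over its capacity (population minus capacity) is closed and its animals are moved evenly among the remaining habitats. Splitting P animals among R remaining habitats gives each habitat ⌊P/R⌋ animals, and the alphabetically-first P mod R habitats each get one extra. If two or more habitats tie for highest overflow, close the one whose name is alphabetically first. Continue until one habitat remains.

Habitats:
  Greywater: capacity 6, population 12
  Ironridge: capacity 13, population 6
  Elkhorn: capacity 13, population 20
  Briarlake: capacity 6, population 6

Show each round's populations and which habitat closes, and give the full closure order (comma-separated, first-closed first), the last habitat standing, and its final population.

Round 1: Briarlake=6 Elkhorn=20 Greywater=12 Ironridge=6 → close Elkhorn (overflow 7)
  20÷3 = 6 each, +1 to first 2
Round 2: Briarlake=13 Greywater=19 Ironridge=12 → close Greywater (overflow 13)
  19÷2 = 9 each, +1 to first 1
Round 3: Briarlake=23 Ironridge=21 → close Briarlake (overflow 17)
  23÷1 = 23 each, +1 to first 0

Closure order: Elkhorn, Greywater, Briarlake
Last habitat: Ironridge with 44 animals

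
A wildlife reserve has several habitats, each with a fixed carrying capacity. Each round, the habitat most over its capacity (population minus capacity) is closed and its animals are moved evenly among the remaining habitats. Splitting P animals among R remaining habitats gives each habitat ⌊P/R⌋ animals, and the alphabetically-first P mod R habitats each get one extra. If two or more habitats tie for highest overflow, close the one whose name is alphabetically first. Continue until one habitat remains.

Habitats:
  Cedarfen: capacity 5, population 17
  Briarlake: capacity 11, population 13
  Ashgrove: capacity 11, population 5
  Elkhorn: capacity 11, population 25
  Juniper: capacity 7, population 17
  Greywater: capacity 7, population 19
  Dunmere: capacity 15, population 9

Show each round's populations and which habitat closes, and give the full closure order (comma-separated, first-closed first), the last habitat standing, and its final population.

Round 1: Ashgrove=5 Briarlake=13 Cedarfen=17 Dunmere=9 Elkhorn=25 Greywater=19 Juniper=17 → close Elkhorn (overflow 14)
  25÷6 = 4 each, +1 to first 1
Round 2: Ashgrove=10 Briarlake=17 Cedarfen=21 Dunmere=13 Greywater=23 Juniper=21 → close Cedarfen (overflow 16)
  21÷5 = 4 each, +1 to first 1
Round 3: Ashgrove=15 Briarlake=21 Dunmere=17 Greywater=27 Juniper=25 → close Greywater (overflow 20)
  27÷4 = 6 each, +1 to first 3
Round 4: Ashgrove=22 Briarlake=28 Dunmere=24 Juniper=31 → close Juniper (overflow 24)
  31÷3 = 10 each, +1 to first 1
Round 5: Ashgrove=33 Briarlake=38 Dunmere=34 → close Briarlake (overflow 27)
  38÷2 = 19 each, +1 to first 0
Round 6: Ashgrove=52 Dunmere=53 → close Ashgrove (overflow 41)
  52÷1 = 52 each, +1 to first 0

Closure order: Elkhorn, Cedarfen, Greywater, Juniper, Briarlake, Ashgrove
Last habitat: Dunmere with 105 animals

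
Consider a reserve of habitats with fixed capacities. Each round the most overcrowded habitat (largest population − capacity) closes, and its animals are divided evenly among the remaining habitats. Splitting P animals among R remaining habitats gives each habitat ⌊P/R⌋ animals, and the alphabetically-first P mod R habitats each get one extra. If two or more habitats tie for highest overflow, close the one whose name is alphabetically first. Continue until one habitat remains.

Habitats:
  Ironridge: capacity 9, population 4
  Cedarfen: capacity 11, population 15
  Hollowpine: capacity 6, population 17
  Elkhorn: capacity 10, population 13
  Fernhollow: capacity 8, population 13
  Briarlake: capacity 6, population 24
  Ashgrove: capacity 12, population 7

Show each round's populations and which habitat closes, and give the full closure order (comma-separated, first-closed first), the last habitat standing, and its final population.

Closure order: Briarlake, Hollowpine, Fernhollow, Cedarfen, Elkhorn, Ashgrove
Last habitat: Ironridge with 93 animals

Round 1: Ashgrove=7 Briarlake=24 Cedarfen=15 Elkhorn=13 Fernhollow=13 Hollowpine=17 Ironridge=4 → close Briarlake (overflow 18)
  24÷6 = 4 each, +1 to first 0
Round 2: Ashgrove=11 Cedarfen=19 Elkhorn=17 Fernhollow=17 Hollowpine=21 Ironridge=8 → close Hollowpine (overflow 15)
  21÷5 = 4 each, +1 to first 1
Round 3: Ashgrove=16 Cedarfen=23 Elkhorn=21 Fernhollow=21 Ironridge=12 → close Fernhollow (overflow 13)
  21÷4 = 5 each, +1 to first 1
Round 4: Ashgrove=22 Cedarfen=28 Elkhorn=26 Ironridge=17 → close Cedarfen (overflow 17)
  28÷3 = 9 each, +1 to first 1
Round 5: Ashgrove=32 Elkhorn=35 Ironridge=26 → close Elkhorn (overflow 25)
  35÷2 = 17 each, +1 to first 1
Round 6: Ashgrove=50 Ironridge=43 → close Ashgrove (overflow 38)
  50÷1 = 50 each, +1 to first 0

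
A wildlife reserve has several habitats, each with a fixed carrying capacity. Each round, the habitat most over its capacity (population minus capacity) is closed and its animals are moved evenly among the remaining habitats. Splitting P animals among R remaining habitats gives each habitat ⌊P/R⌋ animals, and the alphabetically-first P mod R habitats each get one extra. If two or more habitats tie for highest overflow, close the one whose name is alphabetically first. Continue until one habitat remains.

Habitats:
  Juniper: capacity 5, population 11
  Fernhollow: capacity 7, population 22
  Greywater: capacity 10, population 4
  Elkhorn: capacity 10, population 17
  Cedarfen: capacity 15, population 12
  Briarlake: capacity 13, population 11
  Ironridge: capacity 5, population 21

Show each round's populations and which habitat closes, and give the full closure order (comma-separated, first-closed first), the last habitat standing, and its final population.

Closure order: Ironridge, Fernhollow, Elkhorn, Juniper, Briarlake, Cedarfen
Last habitat: Greywater with 98 animals

Round 1: Briarlake=11 Cedarfen=12 Elkhorn=17 Fernhollow=22 Greywater=4 Ironridge=21 Juniper=11 → close Ironridge (overflow 16)
  21÷6 = 3 each, +1 to first 3
Round 2: Briarlake=15 Cedarfen=16 Elkhorn=21 Fernhollow=25 Greywater=7 Juniper=14 → close Fernhollow (overflow 18)
  25÷5 = 5 each, +1 to first 0
Round 3: Briarlake=20 Cedarfen=21 Elkhorn=26 Greywater=12 Juniper=19 → close Elkhorn (overflow 16)
  26÷4 = 6 each, +1 to first 2
Round 4: Briarlake=27 Cedarfen=28 Greywater=18 Juniper=25 → close Juniper (overflow 20)
  25÷3 = 8 each, +1 to first 1
Round 5: Briarlake=36 Cedarfen=36 Greywater=26 → close Briarlake (overflow 23)
  36÷2 = 18 each, +1 to first 0
Round 6: Cedarfen=54 Greywater=44 → close Cedarfen (overflow 39)
  54÷1 = 54 each, +1 to first 0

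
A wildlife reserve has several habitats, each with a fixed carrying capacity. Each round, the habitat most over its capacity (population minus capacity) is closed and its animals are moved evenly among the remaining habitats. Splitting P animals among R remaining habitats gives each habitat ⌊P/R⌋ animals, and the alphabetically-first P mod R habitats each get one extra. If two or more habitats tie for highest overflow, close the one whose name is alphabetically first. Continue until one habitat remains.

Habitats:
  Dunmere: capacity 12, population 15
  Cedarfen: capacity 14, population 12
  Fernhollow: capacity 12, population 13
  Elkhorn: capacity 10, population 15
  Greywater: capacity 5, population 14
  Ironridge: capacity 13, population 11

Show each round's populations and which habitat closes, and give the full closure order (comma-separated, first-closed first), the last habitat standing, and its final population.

Round 1: Cedarfen=12 Dunmere=15 Elkhorn=15 Fernhollow=13 Greywater=14 Ironridge=11 → close Greywater (overflow 9)
  14÷5 = 2 each, +1 to first 4
Round 2: Cedarfen=15 Dunmere=18 Elkhorn=18 Fernhollow=16 Ironridge=13 → close Elkhorn (overflow 8)
  18÷4 = 4 each, +1 to first 2
Round 3: Cedarfen=20 Dunmere=23 Fernhollow=20 Ironridge=17 → close Dunmere (overflow 11)
  23÷3 = 7 each, +1 to first 2
Round 4: Cedarfen=28 Fernhollow=28 Ironridge=24 → close Fernhollow (overflow 16)
  28÷2 = 14 each, +1 to first 0
Round 5: Cedarfen=42 Ironridge=38 → close Cedarfen (overflow 28)
  42÷1 = 42 each, +1 to first 0

Closure order: Greywater, Elkhorn, Dunmere, Fernhollow, Cedarfen
Last habitat: Ironridge with 80 animals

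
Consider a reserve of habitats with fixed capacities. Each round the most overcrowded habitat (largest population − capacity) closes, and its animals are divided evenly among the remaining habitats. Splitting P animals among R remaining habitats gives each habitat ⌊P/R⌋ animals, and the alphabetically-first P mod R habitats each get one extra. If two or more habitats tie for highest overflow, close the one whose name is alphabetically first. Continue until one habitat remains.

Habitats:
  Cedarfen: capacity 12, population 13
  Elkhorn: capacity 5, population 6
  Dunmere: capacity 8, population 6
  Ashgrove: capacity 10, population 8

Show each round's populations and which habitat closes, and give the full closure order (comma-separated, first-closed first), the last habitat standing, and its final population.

Round 1: Ashgrove=8 Cedarfen=13 Dunmere=6 Elkhorn=6 → close Cedarfen (overflow 1)
  13÷3 = 4 each, +1 to first 1
Round 2: Ashgrove=13 Dunmere=10 Elkhorn=10 → close Elkhorn (overflow 5)
  10÷2 = 5 each, +1 to first 0
Round 3: Ashgrove=18 Dunmere=15 → close Ashgrove (overflow 8)
  18÷1 = 18 each, +1 to first 0

Closure order: Cedarfen, Elkhorn, Ashgrove
Last habitat: Dunmere with 33 animals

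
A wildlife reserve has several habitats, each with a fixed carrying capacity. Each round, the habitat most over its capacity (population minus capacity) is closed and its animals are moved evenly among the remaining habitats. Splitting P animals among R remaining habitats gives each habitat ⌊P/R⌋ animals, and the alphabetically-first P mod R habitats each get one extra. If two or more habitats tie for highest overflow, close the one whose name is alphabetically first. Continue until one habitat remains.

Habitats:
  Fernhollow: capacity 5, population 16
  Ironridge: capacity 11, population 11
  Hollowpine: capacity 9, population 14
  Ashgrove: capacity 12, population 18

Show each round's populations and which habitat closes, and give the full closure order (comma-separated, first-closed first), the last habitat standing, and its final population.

Closure order: Fernhollow, Ashgrove, Hollowpine
Last habitat: Ironridge with 59 animals

Round 1: Ashgrove=18 Fernhollow=16 Hollowpine=14 Ironridge=11 → close Fernhollow (overflow 11)
  16÷3 = 5 each, +1 to first 1
Round 2: Ashgrove=24 Hollowpine=19 Ironridge=16 → close Ashgrove (overflow 12)
  24÷2 = 12 each, +1 to first 0
Round 3: Hollowpine=31 Ironridge=28 → close Hollowpine (overflow 22)
  31÷1 = 31 each, +1 to first 0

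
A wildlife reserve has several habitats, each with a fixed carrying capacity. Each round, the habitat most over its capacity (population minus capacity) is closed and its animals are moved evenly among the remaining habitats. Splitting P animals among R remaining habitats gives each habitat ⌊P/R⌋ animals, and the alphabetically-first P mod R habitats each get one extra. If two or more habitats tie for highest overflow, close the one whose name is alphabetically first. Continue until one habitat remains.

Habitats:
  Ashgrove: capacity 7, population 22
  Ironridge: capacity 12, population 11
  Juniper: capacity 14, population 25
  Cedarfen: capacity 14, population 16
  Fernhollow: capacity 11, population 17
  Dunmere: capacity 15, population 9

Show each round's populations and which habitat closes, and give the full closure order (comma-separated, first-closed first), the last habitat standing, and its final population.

Closure order: Ashgrove, Juniper, Fernhollow, Cedarfen, Ironridge
Last habitat: Dunmere with 100 animals

Round 1: Ashgrove=22 Cedarfen=16 Dunmere=9 Fernhollow=17 Ironridge=11 Juniper=25 → close Ashgrove (overflow 15)
  22÷5 = 4 each, +1 to first 2
Round 2: Cedarfen=21 Dunmere=14 Fernhollow=21 Ironridge=15 Juniper=29 → close Juniper (overflow 15)
  29÷4 = 7 each, +1 to first 1
Round 3: Cedarfen=29 Dunmere=21 Fernhollow=28 Ironridge=22 → close Fernhollow (overflow 17)
  28÷3 = 9 each, +1 to first 1
Round 4: Cedarfen=39 Dunmere=30 Ironridge=31 → close Cedarfen (overflow 25)
  39÷2 = 19 each, +1 to first 1
Round 5: Dunmere=50 Ironridge=50 → close Ironridge (overflow 38)
  50÷1 = 50 each, +1 to first 0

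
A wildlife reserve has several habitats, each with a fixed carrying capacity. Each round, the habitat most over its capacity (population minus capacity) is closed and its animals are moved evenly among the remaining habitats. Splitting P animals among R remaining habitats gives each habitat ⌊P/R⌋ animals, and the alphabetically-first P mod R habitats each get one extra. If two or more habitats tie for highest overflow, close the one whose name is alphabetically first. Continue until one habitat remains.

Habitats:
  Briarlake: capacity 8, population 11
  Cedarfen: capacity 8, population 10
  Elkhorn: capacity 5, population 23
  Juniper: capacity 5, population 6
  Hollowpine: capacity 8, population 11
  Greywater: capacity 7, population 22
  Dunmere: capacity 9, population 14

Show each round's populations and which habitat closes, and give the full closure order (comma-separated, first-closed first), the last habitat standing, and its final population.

Round 1: Briarlake=11 Cedarfen=10 Dunmere=14 Elkhorn=23 Greywater=22 Hollowpine=11 Juniper=6 → close Elkhorn (overflow 18)
  23÷6 = 3 each, +1 to first 5
Round 2: Briarlake=15 Cedarfen=14 Dunmere=18 Greywater=26 Hollowpine=15 Juniper=9 → close Greywater (overflow 19)
  26÷5 = 5 each, +1 to first 1
Round 3: Briarlake=21 Cedarfen=19 Dunmere=23 Hollowpine=20 Juniper=14 → close Dunmere (overflow 14)
  23÷4 = 5 each, +1 to first 3
Round 4: Briarlake=27 Cedarfen=25 Hollowpine=26 Juniper=19 → close Briarlake (overflow 19)
  27÷3 = 9 each, +1 to first 0
Round 5: Cedarfen=34 Hollowpine=35 Juniper=28 → close Hollowpine (overflow 27)
  35÷2 = 17 each, +1 to first 1
Round 6: Cedarfen=52 Juniper=45 → close Cedarfen (overflow 44)
  52÷1 = 52 each, +1 to first 0

Closure order: Elkhorn, Greywater, Dunmere, Briarlake, Hollowpine, Cedarfen
Last habitat: Juniper with 97 animals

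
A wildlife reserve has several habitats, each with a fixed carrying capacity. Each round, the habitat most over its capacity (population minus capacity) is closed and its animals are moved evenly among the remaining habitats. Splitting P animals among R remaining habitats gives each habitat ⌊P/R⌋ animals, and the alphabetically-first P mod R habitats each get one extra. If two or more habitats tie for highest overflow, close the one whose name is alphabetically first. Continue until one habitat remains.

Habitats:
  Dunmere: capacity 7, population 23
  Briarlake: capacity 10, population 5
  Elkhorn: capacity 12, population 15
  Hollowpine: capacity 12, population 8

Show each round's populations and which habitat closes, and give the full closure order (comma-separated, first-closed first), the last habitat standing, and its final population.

Round 1: Briarlake=5 Dunmere=23 Elkhorn=15 Hollowpine=8 → close Dunmere (overflow 16)
  23÷3 = 7 each, +1 to first 2
Round 2: Briarlake=13 Elkhorn=23 Hollowpine=15 → close Elkhorn (overflow 11)
  23÷2 = 11 each, +1 to first 1
Round 3: Briarlake=25 Hollowpine=26 → close Briarlake (overflow 15)
  25÷1 = 25 each, +1 to first 0

Closure order: Dunmere, Elkhorn, Briarlake
Last habitat: Hollowpine with 51 animals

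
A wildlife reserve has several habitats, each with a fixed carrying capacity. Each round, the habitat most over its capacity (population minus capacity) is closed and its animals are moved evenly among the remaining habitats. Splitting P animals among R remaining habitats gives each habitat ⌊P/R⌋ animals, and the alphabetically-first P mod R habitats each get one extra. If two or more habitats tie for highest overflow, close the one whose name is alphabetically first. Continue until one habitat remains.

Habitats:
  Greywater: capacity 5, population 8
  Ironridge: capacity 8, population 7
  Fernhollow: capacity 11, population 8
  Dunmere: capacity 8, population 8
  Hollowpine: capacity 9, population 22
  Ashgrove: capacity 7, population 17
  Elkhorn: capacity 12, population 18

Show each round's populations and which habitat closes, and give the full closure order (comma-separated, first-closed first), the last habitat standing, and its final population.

Round 1: Ashgrove=17 Dunmere=8 Elkhorn=18 Fernhollow=8 Greywater=8 Hollowpine=22 Ironridge=7 → close Hollowpine (overflow 13)
  22÷6 = 3 each, +1 to first 4
Round 2: Ashgrove=21 Dunmere=12 Elkhorn=22 Fernhollow=12 Greywater=11 Ironridge=10 → close Ashgrove (overflow 14)
  21÷5 = 4 each, +1 to first 1
Round 3: Dunmere=17 Elkhorn=26 Fernhollow=16 Greywater=15 Ironridge=14 → close Elkhorn (overflow 14)
  26÷4 = 6 each, +1 to first 2
Round 4: Dunmere=24 Fernhollow=23 Greywater=21 Ironridge=20 → close Dunmere (overflow 16)
  24÷3 = 8 each, +1 to first 0
Round 5: Fernhollow=31 Greywater=29 Ironridge=28 → close Greywater (overflow 24)
  29÷2 = 14 each, +1 to first 1
Round 6: Fernhollow=46 Ironridge=42 → close Fernhollow (overflow 35)
  46÷1 = 46 each, +1 to first 0

Closure order: Hollowpine, Ashgrove, Elkhorn, Dunmere, Greywater, Fernhollow
Last habitat: Ironridge with 88 animals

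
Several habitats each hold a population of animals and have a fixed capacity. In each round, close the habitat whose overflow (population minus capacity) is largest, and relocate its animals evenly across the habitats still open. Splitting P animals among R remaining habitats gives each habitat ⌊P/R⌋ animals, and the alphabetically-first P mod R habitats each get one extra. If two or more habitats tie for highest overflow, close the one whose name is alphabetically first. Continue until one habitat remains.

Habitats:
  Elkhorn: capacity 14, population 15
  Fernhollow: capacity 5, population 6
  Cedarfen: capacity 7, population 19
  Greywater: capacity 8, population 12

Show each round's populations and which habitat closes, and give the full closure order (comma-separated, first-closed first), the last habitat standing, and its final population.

Closure order: Cedarfen, Greywater, Elkhorn
Last habitat: Fernhollow with 52 animals

Round 1: Cedarfen=19 Elkhorn=15 Fernhollow=6 Greywater=12 → close Cedarfen (overflow 12)
  19÷3 = 6 each, +1 to first 1
Round 2: Elkhorn=22 Fernhollow=12 Greywater=18 → close Greywater (overflow 10)
  18÷2 = 9 each, +1 to first 0
Round 3: Elkhorn=31 Fernhollow=21 → close Elkhorn (overflow 17)
  31÷1 = 31 each, +1 to first 0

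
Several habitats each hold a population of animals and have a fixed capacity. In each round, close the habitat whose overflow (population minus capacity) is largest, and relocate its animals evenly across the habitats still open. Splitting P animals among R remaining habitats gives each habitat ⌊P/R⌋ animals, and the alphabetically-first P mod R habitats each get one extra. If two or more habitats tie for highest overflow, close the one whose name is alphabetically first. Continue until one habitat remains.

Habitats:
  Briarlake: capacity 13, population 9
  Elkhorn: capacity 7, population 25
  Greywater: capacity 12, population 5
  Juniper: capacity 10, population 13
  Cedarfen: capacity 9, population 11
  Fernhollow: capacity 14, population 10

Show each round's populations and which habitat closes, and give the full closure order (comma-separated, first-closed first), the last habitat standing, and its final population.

Round 1: Briarlake=9 Cedarfen=11 Elkhorn=25 Fernhollow=10 Greywater=5 Juniper=13 → close Elkhorn (overflow 18)
  25÷5 = 5 each, +1 to first 0
Round 2: Briarlake=14 Cedarfen=16 Fernhollow=15 Greywater=10 Juniper=18 → close Juniper (overflow 8)
  18÷4 = 4 each, +1 to first 2
Round 3: Briarlake=19 Cedarfen=21 Fernhollow=19 Greywater=14 → close Cedarfen (overflow 12)
  21÷3 = 7 each, +1 to first 0
Round 4: Briarlake=26 Fernhollow=26 Greywater=21 → close Briarlake (overflow 13)
  26÷2 = 13 each, +1 to first 0
Round 5: Fernhollow=39 Greywater=34 → close Fernhollow (overflow 25)
  39÷1 = 39 each, +1 to first 0

Closure order: Elkhorn, Juniper, Cedarfen, Briarlake, Fernhollow
Last habitat: Greywater with 73 animals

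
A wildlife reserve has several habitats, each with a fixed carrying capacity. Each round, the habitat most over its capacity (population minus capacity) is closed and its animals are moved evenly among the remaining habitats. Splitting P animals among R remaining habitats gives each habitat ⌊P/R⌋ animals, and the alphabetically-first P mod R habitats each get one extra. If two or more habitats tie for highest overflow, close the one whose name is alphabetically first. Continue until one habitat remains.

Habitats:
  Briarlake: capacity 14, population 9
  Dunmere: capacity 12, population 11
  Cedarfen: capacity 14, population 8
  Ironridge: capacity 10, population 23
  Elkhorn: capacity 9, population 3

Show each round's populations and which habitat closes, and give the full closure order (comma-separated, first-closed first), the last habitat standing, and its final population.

Round 1: Briarlake=9 Cedarfen=8 Dunmere=11 Elkhorn=3 Ironridge=23 → close Ironridge (overflow 13)
  23÷4 = 5 each, +1 to first 3
Round 2: Briarlake=15 Cedarfen=14 Dunmere=17 Elkhorn=8 → close Dunmere (overflow 5)
  17÷3 = 5 each, +1 to first 2
Round 3: Briarlake=21 Cedarfen=20 Elkhorn=13 → close Briarlake (overflow 7)
  21÷2 = 10 each, +1 to first 1
Round 4: Cedarfen=31 Elkhorn=23 → close Cedarfen (overflow 17)
  31÷1 = 31 each, +1 to first 0

Closure order: Ironridge, Dunmere, Briarlake, Cedarfen
Last habitat: Elkhorn with 54 animals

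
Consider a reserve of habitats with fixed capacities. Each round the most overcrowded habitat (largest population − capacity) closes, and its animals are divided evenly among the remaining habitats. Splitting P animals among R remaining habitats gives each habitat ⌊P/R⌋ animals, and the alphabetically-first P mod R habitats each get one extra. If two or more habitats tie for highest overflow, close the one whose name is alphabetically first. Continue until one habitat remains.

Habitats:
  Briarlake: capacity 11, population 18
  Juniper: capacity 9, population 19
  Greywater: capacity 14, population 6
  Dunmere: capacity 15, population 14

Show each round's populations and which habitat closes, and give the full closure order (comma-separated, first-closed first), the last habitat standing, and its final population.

Closure order: Juniper, Briarlake, Dunmere
Last habitat: Greywater with 57 animals

Round 1: Briarlake=18 Dunmere=14 Greywater=6 Juniper=19 → close Juniper (overflow 10)
  19÷3 = 6 each, +1 to first 1
Round 2: Briarlake=25 Dunmere=20 Greywater=12 → close Briarlake (overflow 14)
  25÷2 = 12 each, +1 to first 1
Round 3: Dunmere=33 Greywater=24 → close Dunmere (overflow 18)
  33÷1 = 33 each, +1 to first 0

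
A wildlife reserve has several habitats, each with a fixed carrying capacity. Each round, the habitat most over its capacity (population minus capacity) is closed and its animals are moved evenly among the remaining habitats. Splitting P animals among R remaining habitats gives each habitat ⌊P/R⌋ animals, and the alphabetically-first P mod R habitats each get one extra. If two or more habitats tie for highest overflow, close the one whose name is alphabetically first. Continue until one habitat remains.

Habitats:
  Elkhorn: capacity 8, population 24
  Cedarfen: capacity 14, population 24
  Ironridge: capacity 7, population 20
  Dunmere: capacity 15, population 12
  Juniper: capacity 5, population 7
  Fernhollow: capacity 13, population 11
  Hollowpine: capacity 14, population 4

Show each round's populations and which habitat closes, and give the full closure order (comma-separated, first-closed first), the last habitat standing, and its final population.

Closure order: Elkhorn, Ironridge, Cedarfen, Juniper, Dunmere, Fernhollow
Last habitat: Hollowpine with 102 animals

Round 1: Cedarfen=24 Dunmere=12 Elkhorn=24 Fernhollow=11 Hollowpine=4 Ironridge=20 Juniper=7 → close Elkhorn (overflow 16)
  24÷6 = 4 each, +1 to first 0
Round 2: Cedarfen=28 Dunmere=16 Fernhollow=15 Hollowpine=8 Ironridge=24 Juniper=11 → close Ironridge (overflow 17)
  24÷5 = 4 each, +1 to first 4
Round 3: Cedarfen=33 Dunmere=21 Fernhollow=20 Hollowpine=13 Juniper=15 → close Cedarfen (overflow 19)
  33÷4 = 8 each, +1 to first 1
Round 4: Dunmere=30 Fernhollow=28 Hollowpine=21 Juniper=23 → close Juniper (overflow 18)
  23÷3 = 7 each, +1 to first 2
Round 5: Dunmere=38 Fernhollow=36 Hollowpine=28 → close Dunmere (overflow 23)
  38÷2 = 19 each, +1 to first 0
Round 6: Fernhollow=55 Hollowpine=47 → close Fernhollow (overflow 42)
  55÷1 = 55 each, +1 to first 0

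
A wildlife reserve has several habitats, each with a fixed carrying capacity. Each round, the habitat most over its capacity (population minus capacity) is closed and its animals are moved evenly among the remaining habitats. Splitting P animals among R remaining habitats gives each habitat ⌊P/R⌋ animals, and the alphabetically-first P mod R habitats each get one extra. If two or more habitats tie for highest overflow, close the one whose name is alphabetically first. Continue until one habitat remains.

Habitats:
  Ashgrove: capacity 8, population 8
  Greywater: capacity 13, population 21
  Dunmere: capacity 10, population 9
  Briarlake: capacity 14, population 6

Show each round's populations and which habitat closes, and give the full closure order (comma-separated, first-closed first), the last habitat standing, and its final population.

Closure order: Greywater, Ashgrove, Dunmere
Last habitat: Briarlake with 44 animals

Round 1: Ashgrove=8 Briarlake=6 Dunmere=9 Greywater=21 → close Greywater (overflow 8)
  21÷3 = 7 each, +1 to first 0
Round 2: Ashgrove=15 Briarlake=13 Dunmere=16 → close Ashgrove (overflow 7)
  15÷2 = 7 each, +1 to first 1
Round 3: Briarlake=21 Dunmere=23 → close Dunmere (overflow 13)
  23÷1 = 23 each, +1 to first 0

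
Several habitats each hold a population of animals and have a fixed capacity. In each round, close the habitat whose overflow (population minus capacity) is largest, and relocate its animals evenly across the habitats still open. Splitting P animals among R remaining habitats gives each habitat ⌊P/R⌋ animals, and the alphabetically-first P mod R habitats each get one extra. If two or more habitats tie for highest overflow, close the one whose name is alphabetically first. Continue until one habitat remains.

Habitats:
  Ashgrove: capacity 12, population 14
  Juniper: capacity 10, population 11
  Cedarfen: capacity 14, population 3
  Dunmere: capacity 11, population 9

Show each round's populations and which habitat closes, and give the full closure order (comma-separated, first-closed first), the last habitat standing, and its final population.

Round 1: Ashgrove=14 Cedarfen=3 Dunmere=9 Juniper=11 → close Ashgrove (overflow 2)
  14÷3 = 4 each, +1 to first 2
Round 2: Cedarfen=8 Dunmere=14 Juniper=15 → close Juniper (overflow 5)
  15÷2 = 7 each, +1 to first 1
Round 3: Cedarfen=16 Dunmere=21 → close Dunmere (overflow 10)
  21÷1 = 21 each, +1 to first 0

Closure order: Ashgrove, Juniper, Dunmere
Last habitat: Cedarfen with 37 animals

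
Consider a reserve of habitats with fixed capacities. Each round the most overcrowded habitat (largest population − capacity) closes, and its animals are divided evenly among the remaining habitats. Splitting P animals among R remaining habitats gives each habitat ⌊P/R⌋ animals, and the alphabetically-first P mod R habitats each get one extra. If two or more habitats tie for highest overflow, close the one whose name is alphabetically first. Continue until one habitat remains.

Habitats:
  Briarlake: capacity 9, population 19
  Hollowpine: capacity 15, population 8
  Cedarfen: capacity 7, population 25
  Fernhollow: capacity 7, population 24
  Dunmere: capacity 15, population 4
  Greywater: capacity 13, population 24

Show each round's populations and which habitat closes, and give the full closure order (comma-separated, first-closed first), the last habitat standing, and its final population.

Round 1: Briarlake=19 Cedarfen=25 Dunmere=4 Fernhollow=24 Greywater=24 Hollowpine=8 → close Cedarfen (overflow 18)
  25÷5 = 5 each, +1 to first 0
Round 2: Briarlake=24 Dunmere=9 Fernhollow=29 Greywater=29 Hollowpine=13 → close Fernhollow (overflow 22)
  29÷4 = 7 each, +1 to first 1
Round 3: Briarlake=32 Dunmere=16 Greywater=36 Hollowpine=20 → close Briarlake (overflow 23)
  32÷3 = 10 each, +1 to first 2
Round 4: Dunmere=27 Greywater=47 Hollowpine=30 → close Greywater (overflow 34)
  47÷2 = 23 each, +1 to first 1
Round 5: Dunmere=51 Hollowpine=53 → close Hollowpine (overflow 38)
  53÷1 = 53 each, +1 to first 0

Closure order: Cedarfen, Fernhollow, Briarlake, Greywater, Hollowpine
Last habitat: Dunmere with 104 animals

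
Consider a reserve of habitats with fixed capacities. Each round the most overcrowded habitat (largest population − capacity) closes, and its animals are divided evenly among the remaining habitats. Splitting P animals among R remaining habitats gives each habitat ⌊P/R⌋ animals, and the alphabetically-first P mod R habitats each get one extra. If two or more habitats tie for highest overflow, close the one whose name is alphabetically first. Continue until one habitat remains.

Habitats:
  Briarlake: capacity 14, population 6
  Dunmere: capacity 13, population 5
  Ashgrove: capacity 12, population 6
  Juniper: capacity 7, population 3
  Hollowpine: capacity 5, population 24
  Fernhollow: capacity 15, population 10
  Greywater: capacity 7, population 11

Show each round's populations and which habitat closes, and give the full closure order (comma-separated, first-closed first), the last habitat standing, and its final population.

Round 1: Ashgrove=6 Briarlake=6 Dunmere=5 Fernhollow=10 Greywater=11 Hollowpine=24 Juniper=3 → close Hollowpine (overflow 19)
  24÷6 = 4 each, +1 to first 0
Round 2: Ashgrove=10 Briarlake=10 Dunmere=9 Fernhollow=14 Greywater=15 Juniper=7 → close Greywater (overflow 8)
  15÷5 = 3 each, +1 to first 0
Round 3: Ashgrove=13 Briarlake=13 Dunmere=12 Fernhollow=17 Juniper=10 → close Juniper (overflow 3)
  10÷4 = 2 each, +1 to first 2
Round 4: Ashgrove=16 Briarlake=16 Dunmere=14 Fernhollow=19 → close Ashgrove (overflow 4)
  16÷3 = 5 each, +1 to first 1
Round 5: Briarlake=22 Dunmere=19 Fernhollow=24 → close Fernhollow (overflow 9)
  24÷2 = 12 each, +1 to first 0
Round 6: Briarlake=34 Dunmere=31 → close Briarlake (overflow 20)
  34÷1 = 34 each, +1 to first 0

Closure order: Hollowpine, Greywater, Juniper, Ashgrove, Fernhollow, Briarlake
Last habitat: Dunmere with 65 animals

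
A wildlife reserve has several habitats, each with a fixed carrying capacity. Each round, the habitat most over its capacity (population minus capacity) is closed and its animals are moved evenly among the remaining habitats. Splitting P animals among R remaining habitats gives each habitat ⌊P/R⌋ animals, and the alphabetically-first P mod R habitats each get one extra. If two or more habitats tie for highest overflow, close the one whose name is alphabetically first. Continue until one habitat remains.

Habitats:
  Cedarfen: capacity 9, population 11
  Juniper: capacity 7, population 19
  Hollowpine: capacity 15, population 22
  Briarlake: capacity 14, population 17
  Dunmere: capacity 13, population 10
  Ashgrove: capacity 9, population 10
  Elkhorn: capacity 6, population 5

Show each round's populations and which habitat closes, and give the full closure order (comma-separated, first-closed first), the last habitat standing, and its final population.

Round 1: Ashgrove=10 Briarlake=17 Cedarfen=11 Dunmere=10 Elkhorn=5 Hollowpine=22 Juniper=19 → close Juniper (overflow 12)
  19÷6 = 3 each, +1 to first 1
Round 2: Ashgrove=14 Briarlake=20 Cedarfen=14 Dunmere=13 Elkhorn=8 Hollowpine=25 → close Hollowpine (overflow 10)
  25÷5 = 5 each, +1 to first 0
Round 3: Ashgrove=19 Briarlake=25 Cedarfen=19 Dunmere=18 Elkhorn=13 → close Briarlake (overflow 11)
  25÷4 = 6 each, +1 to first 1
Round 4: Ashgrove=26 Cedarfen=25 Dunmere=24 Elkhorn=19 → close Ashgrove (overflow 17)
  26÷3 = 8 each, +1 to first 2
Round 5: Cedarfen=34 Dunmere=33 Elkhorn=27 → close Cedarfen (overflow 25)
  34÷2 = 17 each, +1 to first 0
Round 6: Dunmere=50 Elkhorn=44 → close Elkhorn (overflow 38)
  44÷1 = 44 each, +1 to first 0

Closure order: Juniper, Hollowpine, Briarlake, Ashgrove, Cedarfen, Elkhorn
Last habitat: Dunmere with 94 animals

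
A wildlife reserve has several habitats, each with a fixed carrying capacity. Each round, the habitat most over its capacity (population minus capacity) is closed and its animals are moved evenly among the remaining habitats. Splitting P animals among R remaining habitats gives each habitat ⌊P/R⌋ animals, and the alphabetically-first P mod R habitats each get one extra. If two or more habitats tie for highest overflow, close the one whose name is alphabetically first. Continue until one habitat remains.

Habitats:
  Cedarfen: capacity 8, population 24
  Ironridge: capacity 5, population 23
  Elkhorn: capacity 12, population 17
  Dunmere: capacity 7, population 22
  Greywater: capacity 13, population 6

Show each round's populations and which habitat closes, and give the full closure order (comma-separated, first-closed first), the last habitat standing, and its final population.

Round 1: Cedarfen=24 Dunmere=22 Elkhorn=17 Greywater=6 Ironridge=23 → close Ironridge (overflow 18)
  23÷4 = 5 each, +1 to first 3
Round 2: Cedarfen=30 Dunmere=28 Elkhorn=23 Greywater=11 → close Cedarfen (overflow 22)
  30÷3 = 10 each, +1 to first 0
Round 3: Dunmere=38 Elkhorn=33 Greywater=21 → close Dunmere (overflow 31)
  38÷2 = 19 each, +1 to first 0
Round 4: Elkhorn=52 Greywater=40 → close Elkhorn (overflow 40)
  52÷1 = 52 each, +1 to first 0

Closure order: Ironridge, Cedarfen, Dunmere, Elkhorn
Last habitat: Greywater with 92 animals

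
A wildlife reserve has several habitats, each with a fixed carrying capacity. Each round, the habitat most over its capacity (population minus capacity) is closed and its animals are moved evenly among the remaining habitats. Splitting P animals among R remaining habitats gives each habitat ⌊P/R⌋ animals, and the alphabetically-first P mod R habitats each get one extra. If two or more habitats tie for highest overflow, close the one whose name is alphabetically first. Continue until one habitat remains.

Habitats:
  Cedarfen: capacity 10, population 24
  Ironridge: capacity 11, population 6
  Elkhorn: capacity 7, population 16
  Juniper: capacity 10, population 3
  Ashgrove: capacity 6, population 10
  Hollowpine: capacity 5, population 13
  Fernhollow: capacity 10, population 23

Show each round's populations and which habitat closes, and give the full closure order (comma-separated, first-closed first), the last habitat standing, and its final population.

Closure order: Cedarfen, Fernhollow, Elkhorn, Hollowpine, Ashgrove, Ironridge
Last habitat: Juniper with 95 animals

Round 1: Ashgrove=10 Cedarfen=24 Elkhorn=16 Fernhollow=23 Hollowpine=13 Ironridge=6 Juniper=3 → close Cedarfen (overflow 14)
  24÷6 = 4 each, +1 to first 0
Round 2: Ashgrove=14 Elkhorn=20 Fernhollow=27 Hollowpine=17 Ironridge=10 Juniper=7 → close Fernhollow (overflow 17)
  27÷5 = 5 each, +1 to first 2
Round 3: Ashgrove=20 Elkhorn=26 Hollowpine=22 Ironridge=15 Juniper=12 → close Elkhorn (overflow 19)
  26÷4 = 6 each, +1 to first 2
Round 4: Ashgrove=27 Hollowpine=29 Ironridge=21 Juniper=18 → close Hollowpine (overflow 24)
  29÷3 = 9 each, +1 to first 2
Round 5: Ashgrove=37 Ironridge=31 Juniper=27 → close Ashgrove (overflow 31)
  37÷2 = 18 each, +1 to first 1
Round 6: Ironridge=50 Juniper=45 → close Ironridge (overflow 39)
  50÷1 = 50 each, +1 to first 0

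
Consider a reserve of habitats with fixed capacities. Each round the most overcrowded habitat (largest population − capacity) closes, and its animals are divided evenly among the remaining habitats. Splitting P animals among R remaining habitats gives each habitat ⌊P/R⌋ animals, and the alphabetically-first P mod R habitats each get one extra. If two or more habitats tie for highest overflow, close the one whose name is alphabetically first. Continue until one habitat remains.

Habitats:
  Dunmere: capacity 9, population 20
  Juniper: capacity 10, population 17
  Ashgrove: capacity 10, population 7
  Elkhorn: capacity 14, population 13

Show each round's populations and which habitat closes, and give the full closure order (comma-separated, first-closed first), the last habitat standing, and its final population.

Round 1: Ashgrove=7 Dunmere=20 Elkhorn=13 Juniper=17 → close Dunmere (overflow 11)
  20÷3 = 6 each, +1 to first 2
Round 2: Ashgrove=14 Elkhorn=20 Juniper=23 → close Juniper (overflow 13)
  23÷2 = 11 each, +1 to first 1
Round 3: Ashgrove=26 Elkhorn=31 → close Elkhorn (overflow 17)
  31÷1 = 31 each, +1 to first 0

Closure order: Dunmere, Juniper, Elkhorn
Last habitat: Ashgrove with 57 animals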